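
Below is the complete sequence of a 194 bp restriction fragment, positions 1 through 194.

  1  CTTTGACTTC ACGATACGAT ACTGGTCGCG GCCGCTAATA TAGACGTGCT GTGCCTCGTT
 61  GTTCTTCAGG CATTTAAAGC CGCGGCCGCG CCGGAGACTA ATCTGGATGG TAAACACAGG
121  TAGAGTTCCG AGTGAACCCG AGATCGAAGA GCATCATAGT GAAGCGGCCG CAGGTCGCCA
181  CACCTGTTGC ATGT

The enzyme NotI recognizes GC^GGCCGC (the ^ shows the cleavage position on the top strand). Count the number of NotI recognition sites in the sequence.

GCGGCCGC occurs starting at positions 28, 82, 164.
NotI cuts at 3 sites.

3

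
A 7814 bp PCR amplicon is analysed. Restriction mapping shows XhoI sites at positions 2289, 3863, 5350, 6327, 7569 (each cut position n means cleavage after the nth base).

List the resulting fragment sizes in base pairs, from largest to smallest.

Linear molecule, 5 cuts → 6 fragments:
  2289 − 0 = 2289 bp
  3863 − 2289 = 1574 bp
  5350 − 3863 = 1487 bp
  6327 − 5350 = 977 bp
  7569 − 6327 = 1242 bp
  7814 − 7569 = 245 bp
Sorted largest to smallest: 2289, 1574, 1487, 1242, 977, 245 bp.

2289, 1574, 1487, 1242, 977, 245 bp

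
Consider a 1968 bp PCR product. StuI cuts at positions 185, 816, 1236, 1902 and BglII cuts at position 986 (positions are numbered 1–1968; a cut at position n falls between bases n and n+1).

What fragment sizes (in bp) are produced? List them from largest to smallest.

666, 631, 250, 185, 170, 66 bp

Combined cut positions (sorted): 185, 816, 986, 1236, 1902.
Linear molecule, 5 cuts → 6 fragments:
  185 − 0 = 185 bp
  816 − 185 = 631 bp
  986 − 816 = 170 bp
  1236 − 986 = 250 bp
  1902 − 1236 = 666 bp
  1968 − 1902 = 66 bp
Sorted largest to smallest: 666, 631, 250, 185, 170, 66 bp.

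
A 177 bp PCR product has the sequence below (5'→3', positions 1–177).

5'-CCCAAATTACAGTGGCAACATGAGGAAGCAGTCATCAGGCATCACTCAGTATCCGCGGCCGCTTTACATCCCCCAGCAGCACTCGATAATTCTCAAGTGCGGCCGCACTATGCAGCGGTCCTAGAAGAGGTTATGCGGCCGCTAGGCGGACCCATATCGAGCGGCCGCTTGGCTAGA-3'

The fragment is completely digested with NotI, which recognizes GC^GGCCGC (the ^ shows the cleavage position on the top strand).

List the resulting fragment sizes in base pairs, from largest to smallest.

NotI sites (GCGGCCGC) start at positions 55, 99, 135, 161.
NotI cuts after base 2 of each site, so after positions 56, 100, 136, 162.
Linear molecule, 4 cuts → 5 fragments:
  1–56 → 56 bp
  57–100 → 44 bp
  101–136 → 36 bp
  137–162 → 26 bp
  163–177 → 15 bp
Sorted largest to smallest: 56, 44, 36, 26, 15 bp.

56, 44, 36, 26, 15 bp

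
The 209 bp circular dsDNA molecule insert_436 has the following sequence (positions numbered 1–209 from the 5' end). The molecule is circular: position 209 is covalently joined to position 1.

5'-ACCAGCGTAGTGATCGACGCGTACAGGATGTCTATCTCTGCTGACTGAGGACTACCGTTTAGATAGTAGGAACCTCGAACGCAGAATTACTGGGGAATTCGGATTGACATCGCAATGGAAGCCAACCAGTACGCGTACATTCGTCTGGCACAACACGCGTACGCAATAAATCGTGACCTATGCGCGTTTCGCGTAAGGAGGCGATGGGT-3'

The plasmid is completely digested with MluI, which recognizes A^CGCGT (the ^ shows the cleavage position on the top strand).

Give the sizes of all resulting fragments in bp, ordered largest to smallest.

114, 71, 24 bp

MluI sites (ACGCGT) start at positions 17, 131, 155.
MluI cuts after the first base of each site, so after positions 17, 131, 155.
Circular molecule, 3 cuts → 3 fragments:
  18–131 → 114 bp
  132–155 → 24 bp
  156–209 then 1–17 → 54 + 17 = 71 bp
Sorted largest to smallest: 114, 71, 24 bp.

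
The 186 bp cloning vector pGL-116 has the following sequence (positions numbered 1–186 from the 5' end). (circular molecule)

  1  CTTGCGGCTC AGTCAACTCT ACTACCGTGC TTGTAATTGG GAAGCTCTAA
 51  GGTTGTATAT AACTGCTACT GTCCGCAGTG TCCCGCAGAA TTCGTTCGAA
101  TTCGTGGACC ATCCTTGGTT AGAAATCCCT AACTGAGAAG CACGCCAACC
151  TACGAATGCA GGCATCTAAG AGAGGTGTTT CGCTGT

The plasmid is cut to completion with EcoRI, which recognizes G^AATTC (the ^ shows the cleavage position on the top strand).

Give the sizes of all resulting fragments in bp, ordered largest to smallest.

176, 10 bp

EcoRI sites (GAATTC) start at positions 88, 98.
EcoRI cuts after the first base of each site, so after positions 88, 98.
Circular molecule, 2 cuts → 2 fragments:
  89–98 → 10 bp
  99–186 then 1–88 → 88 + 88 = 176 bp
Sorted largest to smallest: 176, 10 bp.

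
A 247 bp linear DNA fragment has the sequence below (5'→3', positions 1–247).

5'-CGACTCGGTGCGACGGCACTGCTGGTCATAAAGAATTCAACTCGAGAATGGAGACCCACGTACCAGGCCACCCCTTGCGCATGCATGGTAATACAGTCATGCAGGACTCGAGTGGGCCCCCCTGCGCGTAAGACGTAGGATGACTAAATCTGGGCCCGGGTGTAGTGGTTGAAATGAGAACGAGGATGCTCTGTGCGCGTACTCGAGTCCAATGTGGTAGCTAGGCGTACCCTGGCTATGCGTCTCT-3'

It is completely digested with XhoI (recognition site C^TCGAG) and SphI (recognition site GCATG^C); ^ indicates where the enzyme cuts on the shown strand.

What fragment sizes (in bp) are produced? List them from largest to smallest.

95, 45, 42, 41, 24 bp

XhoI sites (CTCGAG) start at positions 41, 107, 202.
XhoI cuts after the first base of each site, so after positions 41, 107, 202.
The SphI site (GCATGC) starts at position 79.
SphI cuts after base 5 of each site (before the last base), so after position 83.
Combined cut positions: 41, 83, 107, 202.
Linear molecule, 4 cuts → 5 fragments:
  1–41 → 41 bp
  42–83 → 42 bp
  84–107 → 24 bp
  108–202 → 95 bp
  203–247 → 45 bp
Sorted largest to smallest: 95, 45, 42, 41, 24 bp.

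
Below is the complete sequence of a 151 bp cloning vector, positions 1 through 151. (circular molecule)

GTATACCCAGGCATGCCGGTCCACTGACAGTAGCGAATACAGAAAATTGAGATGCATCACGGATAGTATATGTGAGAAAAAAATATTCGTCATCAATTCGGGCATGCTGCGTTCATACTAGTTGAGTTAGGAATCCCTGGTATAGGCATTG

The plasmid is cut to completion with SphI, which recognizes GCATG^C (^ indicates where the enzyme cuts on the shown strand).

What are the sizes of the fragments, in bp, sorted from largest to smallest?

91, 60 bp

SphI sites (GCATGC) start at positions 11, 102.
SphI cuts after base 5 of each site (before the last base), so after positions 15, 106.
Circular molecule, 2 cuts → 2 fragments:
  16–106 → 91 bp
  107–151 then 1–15 → 45 + 15 = 60 bp
Sorted largest to smallest: 91, 60 bp.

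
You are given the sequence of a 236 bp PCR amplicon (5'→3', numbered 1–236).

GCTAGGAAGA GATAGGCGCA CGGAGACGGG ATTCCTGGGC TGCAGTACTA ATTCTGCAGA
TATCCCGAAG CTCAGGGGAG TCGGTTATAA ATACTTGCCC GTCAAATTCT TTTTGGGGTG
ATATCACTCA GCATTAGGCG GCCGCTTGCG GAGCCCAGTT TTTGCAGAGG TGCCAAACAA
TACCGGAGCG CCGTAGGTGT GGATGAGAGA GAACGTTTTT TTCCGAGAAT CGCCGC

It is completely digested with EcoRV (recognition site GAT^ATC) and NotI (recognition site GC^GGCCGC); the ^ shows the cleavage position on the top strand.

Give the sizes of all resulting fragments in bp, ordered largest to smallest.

EcoRV sites (GATATC) start at positions 59, 120.
EcoRV cuts after base 3 of each site, so after positions 61, 122.
The NotI site (GCGGCCGC) starts at position 138.
NotI cuts after base 2 of each site, so after position 139.
Combined cut positions: 61, 122, 139.
Linear molecule, 3 cuts → 4 fragments:
  1–61 → 61 bp
  62–122 → 61 bp
  123–139 → 17 bp
  140–236 → 97 bp
Sorted largest to smallest: 97, 61, 61, 17 bp.

97, 61, 61, 17 bp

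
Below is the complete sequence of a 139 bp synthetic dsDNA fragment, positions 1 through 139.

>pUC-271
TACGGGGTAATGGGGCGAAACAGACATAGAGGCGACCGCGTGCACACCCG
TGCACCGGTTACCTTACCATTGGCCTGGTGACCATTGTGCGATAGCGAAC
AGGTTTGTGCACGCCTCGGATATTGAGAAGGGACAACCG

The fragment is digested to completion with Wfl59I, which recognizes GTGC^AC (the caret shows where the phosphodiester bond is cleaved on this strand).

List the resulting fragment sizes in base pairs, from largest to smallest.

57, 43, 29, 10 bp

Wfl59I sites (GTGCAC) start at positions 40, 50, 107.
Wfl59I cuts after base 4 of each site, so after positions 43, 53, 110.
Linear molecule, 3 cuts → 4 fragments:
  1–43 → 43 bp
  44–53 → 10 bp
  54–110 → 57 bp
  111–139 → 29 bp
Sorted largest to smallest: 57, 43, 29, 10 bp.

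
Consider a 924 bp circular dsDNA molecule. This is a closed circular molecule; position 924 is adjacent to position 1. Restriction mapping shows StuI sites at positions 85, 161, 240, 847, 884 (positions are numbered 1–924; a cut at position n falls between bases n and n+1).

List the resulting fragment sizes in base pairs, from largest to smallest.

Circular molecule, 5 cuts → 5 fragments:
  161 − 85 = 76 bp
  240 − 161 = 79 bp
  847 − 240 = 607 bp
  884 − 847 = 37 bp
  wrap: 924 − 884 + 85 = 125 bp
Sorted largest to smallest: 607, 125, 79, 76, 37 bp.

607, 125, 79, 76, 37 bp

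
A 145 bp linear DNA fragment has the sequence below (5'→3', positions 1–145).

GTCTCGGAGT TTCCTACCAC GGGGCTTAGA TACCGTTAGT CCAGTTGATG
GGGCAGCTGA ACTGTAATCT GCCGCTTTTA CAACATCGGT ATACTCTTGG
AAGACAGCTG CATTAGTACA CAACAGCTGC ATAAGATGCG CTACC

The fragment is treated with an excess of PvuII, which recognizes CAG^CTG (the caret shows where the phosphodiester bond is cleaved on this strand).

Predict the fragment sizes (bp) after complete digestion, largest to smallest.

56, 51, 19, 19 bp

PvuII sites (CAGCTG) start at positions 54, 105, 124.
PvuII cuts after base 3 of each site, so after positions 56, 107, 126.
Linear molecule, 3 cuts → 4 fragments:
  1–56 → 56 bp
  57–107 → 51 bp
  108–126 → 19 bp
  127–145 → 19 bp
Sorted largest to smallest: 56, 51, 19, 19 bp.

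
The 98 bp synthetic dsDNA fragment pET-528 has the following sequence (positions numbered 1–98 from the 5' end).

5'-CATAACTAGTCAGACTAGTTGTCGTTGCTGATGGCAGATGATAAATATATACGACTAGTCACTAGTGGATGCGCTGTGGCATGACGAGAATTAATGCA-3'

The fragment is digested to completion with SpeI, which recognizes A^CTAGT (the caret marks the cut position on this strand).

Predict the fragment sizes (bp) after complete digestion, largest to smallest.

40, 37, 9, 7, 5 bp

SpeI sites (ACTAGT) start at positions 5, 14, 54, 61.
SpeI cuts after the first base of each site, so after positions 5, 14, 54, 61.
Linear molecule, 4 cuts → 5 fragments:
  1–5 → 5 bp
  6–14 → 9 bp
  15–54 → 40 bp
  55–61 → 7 bp
  62–98 → 37 bp
Sorted largest to smallest: 40, 37, 9, 7, 5 bp.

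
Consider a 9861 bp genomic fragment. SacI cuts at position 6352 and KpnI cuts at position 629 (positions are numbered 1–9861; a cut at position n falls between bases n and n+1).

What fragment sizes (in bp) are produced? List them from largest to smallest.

5723, 3509, 629 bp

Combined cut positions (sorted): 629, 6352.
Linear molecule, 2 cuts → 3 fragments:
  629 − 0 = 629 bp
  6352 − 629 = 5723 bp
  9861 − 6352 = 3509 bp
Sorted largest to smallest: 5723, 3509, 629 bp.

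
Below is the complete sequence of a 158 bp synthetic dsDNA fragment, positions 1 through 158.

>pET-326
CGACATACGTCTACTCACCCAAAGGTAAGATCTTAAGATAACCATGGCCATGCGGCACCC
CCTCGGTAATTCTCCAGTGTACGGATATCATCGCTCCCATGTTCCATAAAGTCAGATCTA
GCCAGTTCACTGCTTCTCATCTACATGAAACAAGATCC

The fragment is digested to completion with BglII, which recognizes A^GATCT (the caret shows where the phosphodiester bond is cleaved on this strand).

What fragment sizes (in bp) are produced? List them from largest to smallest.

BglII sites (AGATCT) start at positions 28, 114.
BglII cuts after the first base of each site, so after positions 28, 114.
Linear molecule, 2 cuts → 3 fragments:
  1–28 → 28 bp
  29–114 → 86 bp
  115–158 → 44 bp
Sorted largest to smallest: 86, 44, 28 bp.

86, 44, 28 bp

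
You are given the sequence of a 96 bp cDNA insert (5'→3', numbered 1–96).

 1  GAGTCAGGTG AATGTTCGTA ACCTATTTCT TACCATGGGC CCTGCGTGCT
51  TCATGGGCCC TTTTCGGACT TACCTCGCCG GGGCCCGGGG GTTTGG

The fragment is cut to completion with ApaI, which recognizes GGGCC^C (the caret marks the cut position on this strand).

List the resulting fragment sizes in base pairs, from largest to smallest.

41, 26, 18, 11 bp

ApaI sites (GGGCCC) start at positions 37, 55, 81.
ApaI cuts after base 5 of each site (before the last base), so after positions 41, 59, 85.
Linear molecule, 3 cuts → 4 fragments:
  1–41 → 41 bp
  42–59 → 18 bp
  60–85 → 26 bp
  86–96 → 11 bp
Sorted largest to smallest: 41, 26, 18, 11 bp.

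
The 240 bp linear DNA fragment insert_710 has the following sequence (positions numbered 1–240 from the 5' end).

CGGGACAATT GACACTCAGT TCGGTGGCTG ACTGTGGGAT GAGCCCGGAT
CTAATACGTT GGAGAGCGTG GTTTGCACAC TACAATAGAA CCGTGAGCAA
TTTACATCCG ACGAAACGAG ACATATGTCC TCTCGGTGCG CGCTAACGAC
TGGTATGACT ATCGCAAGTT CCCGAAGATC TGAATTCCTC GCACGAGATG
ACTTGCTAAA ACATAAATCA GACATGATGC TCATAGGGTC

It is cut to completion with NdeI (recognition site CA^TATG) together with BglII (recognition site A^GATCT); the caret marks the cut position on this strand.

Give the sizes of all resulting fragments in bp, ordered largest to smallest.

The NdeI site (CATATG) starts at position 122.
NdeI cuts after base 2 of each site, so after position 123.
The BglII site (AGATCT) starts at position 176.
BglII cuts after the first base of each site, so after position 176.
Combined cut positions: 123, 176.
Linear molecule, 2 cuts → 3 fragments:
  1–123 → 123 bp
  124–176 → 53 bp
  177–240 → 64 bp
Sorted largest to smallest: 123, 64, 53 bp.

123, 64, 53 bp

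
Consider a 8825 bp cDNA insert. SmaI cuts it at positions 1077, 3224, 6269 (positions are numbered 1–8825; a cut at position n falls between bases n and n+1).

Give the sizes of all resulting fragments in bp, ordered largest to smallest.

3045, 2556, 2147, 1077 bp

Linear molecule, 3 cuts → 4 fragments:
  1077 − 0 = 1077 bp
  3224 − 1077 = 2147 bp
  6269 − 3224 = 3045 bp
  8825 − 6269 = 2556 bp
Sorted largest to smallest: 3045, 2556, 2147, 1077 bp.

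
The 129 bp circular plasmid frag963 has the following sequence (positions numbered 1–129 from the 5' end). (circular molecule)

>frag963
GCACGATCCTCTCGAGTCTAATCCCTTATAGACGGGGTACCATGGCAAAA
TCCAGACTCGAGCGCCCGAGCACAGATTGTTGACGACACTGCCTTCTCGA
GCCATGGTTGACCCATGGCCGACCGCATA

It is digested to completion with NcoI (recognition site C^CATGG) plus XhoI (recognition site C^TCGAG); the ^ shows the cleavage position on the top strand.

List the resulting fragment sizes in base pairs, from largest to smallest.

39, 29, 27, 17, 11, 6 bp

NcoI sites (CCATGG) start at positions 40, 102, 113.
NcoI cuts after the first base of each site, so after positions 40, 102, 113.
XhoI sites (CTCGAG) start at positions 11, 57, 96.
XhoI cuts after the first base of each site, so after positions 11, 57, 96.
Combined cut positions: 11, 40, 57, 96, 102, 113.
Circular molecule, 6 cuts → 6 fragments:
  12–40 → 29 bp
  41–57 → 17 bp
  58–96 → 39 bp
  97–102 → 6 bp
  103–113 → 11 bp
  114–129 then 1–11 → 16 + 11 = 27 bp
Sorted largest to smallest: 39, 29, 27, 17, 11, 6 bp.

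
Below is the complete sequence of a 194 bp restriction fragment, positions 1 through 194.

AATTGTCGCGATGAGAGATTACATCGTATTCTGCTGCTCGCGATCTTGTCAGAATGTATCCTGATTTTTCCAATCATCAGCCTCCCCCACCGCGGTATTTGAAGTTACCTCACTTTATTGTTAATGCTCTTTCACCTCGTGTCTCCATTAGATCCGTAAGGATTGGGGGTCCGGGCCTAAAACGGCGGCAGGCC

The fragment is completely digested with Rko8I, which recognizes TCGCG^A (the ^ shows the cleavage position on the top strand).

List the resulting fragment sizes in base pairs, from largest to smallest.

152, 32, 10 bp

Rko8I sites (TCGCGA) start at positions 6, 38.
Rko8I cuts after base 5 of each site (before the last base), so after positions 10, 42.
Linear molecule, 2 cuts → 3 fragments:
  1–10 → 10 bp
  11–42 → 32 bp
  43–194 → 152 bp
Sorted largest to smallest: 152, 32, 10 bp.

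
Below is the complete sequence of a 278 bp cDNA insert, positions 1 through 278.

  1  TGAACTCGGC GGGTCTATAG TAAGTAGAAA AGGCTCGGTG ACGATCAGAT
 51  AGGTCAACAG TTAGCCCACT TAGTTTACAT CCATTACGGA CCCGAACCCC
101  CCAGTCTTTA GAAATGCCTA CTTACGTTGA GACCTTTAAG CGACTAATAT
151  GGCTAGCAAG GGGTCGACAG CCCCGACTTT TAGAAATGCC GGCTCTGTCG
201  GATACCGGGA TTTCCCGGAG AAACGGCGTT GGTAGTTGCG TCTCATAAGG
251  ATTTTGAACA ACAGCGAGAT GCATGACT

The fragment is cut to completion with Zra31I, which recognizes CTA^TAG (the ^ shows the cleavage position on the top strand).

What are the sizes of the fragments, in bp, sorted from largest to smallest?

The Zra31I site (CTATAG) starts at position 15.
Zra31I cuts after base 3 of each site, so after position 17.
Linear molecule, 1 cut → 2 fragments:
  1–17 → 17 bp
  18–278 → 261 bp
Sorted largest to smallest: 261, 17 bp.

261, 17 bp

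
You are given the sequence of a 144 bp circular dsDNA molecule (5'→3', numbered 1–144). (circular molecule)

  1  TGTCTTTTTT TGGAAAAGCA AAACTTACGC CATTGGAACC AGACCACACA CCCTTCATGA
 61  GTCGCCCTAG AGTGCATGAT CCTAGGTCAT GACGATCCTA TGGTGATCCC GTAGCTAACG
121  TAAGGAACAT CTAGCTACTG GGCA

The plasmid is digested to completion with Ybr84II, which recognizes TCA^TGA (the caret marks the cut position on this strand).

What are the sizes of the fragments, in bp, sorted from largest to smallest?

112, 32 bp

Ybr84II sites (TCATGA) start at positions 55, 87.
Ybr84II cuts after base 3 of each site, so after positions 57, 89.
Circular molecule, 2 cuts → 2 fragments:
  58–89 → 32 bp
  90–144 then 1–57 → 55 + 57 = 112 bp
Sorted largest to smallest: 112, 32 bp.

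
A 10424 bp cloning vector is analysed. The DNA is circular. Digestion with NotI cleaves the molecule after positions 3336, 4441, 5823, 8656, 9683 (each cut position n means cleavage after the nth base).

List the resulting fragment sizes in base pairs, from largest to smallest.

4077, 2833, 1382, 1105, 1027 bp

Circular molecule, 5 cuts → 5 fragments:
  4441 − 3336 = 1105 bp
  5823 − 4441 = 1382 bp
  8656 − 5823 = 2833 bp
  9683 − 8656 = 1027 bp
  wrap: 10424 − 9683 + 3336 = 4077 bp
Sorted largest to smallest: 4077, 2833, 1382, 1105, 1027 bp.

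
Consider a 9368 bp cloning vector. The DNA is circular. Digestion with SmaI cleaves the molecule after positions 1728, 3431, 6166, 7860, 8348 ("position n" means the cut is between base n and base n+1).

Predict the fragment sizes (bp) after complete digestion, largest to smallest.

Circular molecule, 5 cuts → 5 fragments:
  3431 − 1728 = 1703 bp
  6166 − 3431 = 2735 bp
  7860 − 6166 = 1694 bp
  8348 − 7860 = 488 bp
  wrap: 9368 − 8348 + 1728 = 2748 bp
Sorted largest to smallest: 2748, 2735, 1703, 1694, 488 bp.

2748, 2735, 1703, 1694, 488 bp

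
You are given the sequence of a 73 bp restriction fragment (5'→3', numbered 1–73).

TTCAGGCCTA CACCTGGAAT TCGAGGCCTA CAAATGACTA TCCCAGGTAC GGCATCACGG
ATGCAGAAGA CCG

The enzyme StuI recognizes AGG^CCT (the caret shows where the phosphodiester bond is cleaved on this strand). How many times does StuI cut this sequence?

AGGCCT occurs starting at positions 4, 24.
StuI cuts at 2 sites.

2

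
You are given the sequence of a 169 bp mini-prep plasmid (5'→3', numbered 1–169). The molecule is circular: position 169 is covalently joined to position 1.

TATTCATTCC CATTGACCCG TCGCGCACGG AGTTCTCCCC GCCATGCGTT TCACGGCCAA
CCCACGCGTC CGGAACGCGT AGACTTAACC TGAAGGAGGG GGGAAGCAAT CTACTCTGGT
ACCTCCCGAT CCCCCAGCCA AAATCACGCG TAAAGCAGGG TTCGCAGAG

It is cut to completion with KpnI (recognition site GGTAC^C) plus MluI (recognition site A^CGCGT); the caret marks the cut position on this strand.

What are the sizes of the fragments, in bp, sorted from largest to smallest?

87, 47, 24, 11 bp

The KpnI site (GGTACC) starts at position 118.
KpnI cuts after base 5 of each site (before the last base), so after position 122.
MluI sites (ACGCGT) start at positions 64, 75, 146.
MluI cuts after the first base of each site, so after positions 64, 75, 146.
Combined cut positions: 64, 75, 122, 146.
Circular molecule, 4 cuts → 4 fragments:
  65–75 → 11 bp
  76–122 → 47 bp
  123–146 → 24 bp
  147–169 then 1–64 → 23 + 64 = 87 bp
Sorted largest to smallest: 87, 47, 24, 11 bp.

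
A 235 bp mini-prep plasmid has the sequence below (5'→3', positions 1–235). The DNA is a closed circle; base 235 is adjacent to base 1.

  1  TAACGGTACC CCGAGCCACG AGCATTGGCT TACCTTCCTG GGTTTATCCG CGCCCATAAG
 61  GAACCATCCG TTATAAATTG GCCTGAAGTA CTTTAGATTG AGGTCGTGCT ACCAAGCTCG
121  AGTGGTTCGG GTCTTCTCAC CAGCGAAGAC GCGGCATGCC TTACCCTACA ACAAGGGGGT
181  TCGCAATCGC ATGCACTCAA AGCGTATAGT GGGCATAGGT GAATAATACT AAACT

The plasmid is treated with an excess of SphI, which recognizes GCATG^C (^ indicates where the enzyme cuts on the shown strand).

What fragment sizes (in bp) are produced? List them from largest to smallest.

SphI sites (GCATGC) start at positions 154, 189.
SphI cuts after base 5 of each site (before the last base), so after positions 158, 193.
Circular molecule, 2 cuts → 2 fragments:
  159–193 → 35 bp
  194–235 then 1–158 → 42 + 158 = 200 bp
Sorted largest to smallest: 200, 35 bp.

200, 35 bp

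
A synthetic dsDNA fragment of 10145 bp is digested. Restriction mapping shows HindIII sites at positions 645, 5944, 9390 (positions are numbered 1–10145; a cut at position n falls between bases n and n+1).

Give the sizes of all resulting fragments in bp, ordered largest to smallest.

Linear molecule, 3 cuts → 4 fragments:
  645 − 0 = 645 bp
  5944 − 645 = 5299 bp
  9390 − 5944 = 3446 bp
  10145 − 9390 = 755 bp
Sorted largest to smallest: 5299, 3446, 755, 645 bp.

5299, 3446, 755, 645 bp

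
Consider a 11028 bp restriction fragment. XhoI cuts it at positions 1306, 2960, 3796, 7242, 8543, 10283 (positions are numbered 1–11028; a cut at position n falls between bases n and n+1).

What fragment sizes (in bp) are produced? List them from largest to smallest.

3446, 1740, 1654, 1306, 1301, 836, 745 bp

Linear molecule, 6 cuts → 7 fragments:
  1306 − 0 = 1306 bp
  2960 − 1306 = 1654 bp
  3796 − 2960 = 836 bp
  7242 − 3796 = 3446 bp
  8543 − 7242 = 1301 bp
  10283 − 8543 = 1740 bp
  11028 − 10283 = 745 bp
Sorted largest to smallest: 3446, 1740, 1654, 1306, 1301, 836, 745 bp.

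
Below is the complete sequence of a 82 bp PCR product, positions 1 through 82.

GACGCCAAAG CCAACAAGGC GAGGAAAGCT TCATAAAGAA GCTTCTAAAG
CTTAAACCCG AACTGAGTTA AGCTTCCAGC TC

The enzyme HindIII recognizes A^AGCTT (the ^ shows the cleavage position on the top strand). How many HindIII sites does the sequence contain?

4

AAGCTT occurs starting at positions 26, 39, 48, 70.
HindIII cuts at 4 sites.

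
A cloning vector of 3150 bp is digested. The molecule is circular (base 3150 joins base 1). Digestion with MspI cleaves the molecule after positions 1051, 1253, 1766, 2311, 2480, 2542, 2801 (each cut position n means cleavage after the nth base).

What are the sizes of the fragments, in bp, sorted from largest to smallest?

1400, 545, 513, 259, 202, 169, 62 bp

Circular molecule, 7 cuts → 7 fragments:
  1253 − 1051 = 202 bp
  1766 − 1253 = 513 bp
  2311 − 1766 = 545 bp
  2480 − 2311 = 169 bp
  2542 − 2480 = 62 bp
  2801 − 2542 = 259 bp
  wrap: 3150 − 2801 + 1051 = 1400 bp
Sorted largest to smallest: 1400, 545, 513, 259, 202, 169, 62 bp.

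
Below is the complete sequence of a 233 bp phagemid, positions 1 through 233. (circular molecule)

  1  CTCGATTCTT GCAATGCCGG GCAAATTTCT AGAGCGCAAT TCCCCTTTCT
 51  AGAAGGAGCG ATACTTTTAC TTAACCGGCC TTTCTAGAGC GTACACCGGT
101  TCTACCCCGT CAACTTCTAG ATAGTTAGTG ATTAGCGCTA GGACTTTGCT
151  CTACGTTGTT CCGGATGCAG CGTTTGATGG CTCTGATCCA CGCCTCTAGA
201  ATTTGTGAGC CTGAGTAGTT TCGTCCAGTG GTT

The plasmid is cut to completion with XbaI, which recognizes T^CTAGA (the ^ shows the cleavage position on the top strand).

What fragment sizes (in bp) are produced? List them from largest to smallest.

79, 66, 35, 33, 20 bp

XbaI sites (TCTAGA) start at positions 28, 48, 83, 116, 195.
XbaI cuts after the first base of each site, so after positions 28, 48, 83, 116, 195.
Circular molecule, 5 cuts → 5 fragments:
  29–48 → 20 bp
  49–83 → 35 bp
  84–116 → 33 bp
  117–195 → 79 bp
  196–233 then 1–28 → 38 + 28 = 66 bp
Sorted largest to smallest: 79, 66, 35, 33, 20 bp.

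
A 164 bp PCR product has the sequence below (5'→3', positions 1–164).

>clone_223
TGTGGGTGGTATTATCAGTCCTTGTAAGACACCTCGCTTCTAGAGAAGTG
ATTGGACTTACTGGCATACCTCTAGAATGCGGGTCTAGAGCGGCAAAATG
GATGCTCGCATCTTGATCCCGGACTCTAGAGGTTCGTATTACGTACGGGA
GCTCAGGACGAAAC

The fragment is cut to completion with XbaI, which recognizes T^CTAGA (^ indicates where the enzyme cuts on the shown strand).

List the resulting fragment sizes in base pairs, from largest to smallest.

41, 39, 39, 32, 13 bp

XbaI sites (TCTAGA) start at positions 39, 71, 84, 125.
XbaI cuts after the first base of each site, so after positions 39, 71, 84, 125.
Linear molecule, 4 cuts → 5 fragments:
  1–39 → 39 bp
  40–71 → 32 bp
  72–84 → 13 bp
  85–125 → 41 bp
  126–164 → 39 bp
Sorted largest to smallest: 41, 39, 39, 32, 13 bp.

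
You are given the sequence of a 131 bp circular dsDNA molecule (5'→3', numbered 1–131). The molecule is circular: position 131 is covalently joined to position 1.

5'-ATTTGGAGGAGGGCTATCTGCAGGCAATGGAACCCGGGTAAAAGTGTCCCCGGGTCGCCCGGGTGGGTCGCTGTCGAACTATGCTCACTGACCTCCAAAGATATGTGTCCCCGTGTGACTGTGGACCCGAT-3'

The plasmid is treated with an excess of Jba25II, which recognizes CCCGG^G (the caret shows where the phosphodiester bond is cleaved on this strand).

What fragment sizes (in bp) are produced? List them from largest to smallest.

106, 16, 9 bp

Jba25II sites (CCCGGG) start at positions 33, 49, 58.
Jba25II cuts after base 5 of each site (before the last base), so after positions 37, 53, 62.
Circular molecule, 3 cuts → 3 fragments:
  38–53 → 16 bp
  54–62 → 9 bp
  63–131 then 1–37 → 69 + 37 = 106 bp
Sorted largest to smallest: 106, 16, 9 bp.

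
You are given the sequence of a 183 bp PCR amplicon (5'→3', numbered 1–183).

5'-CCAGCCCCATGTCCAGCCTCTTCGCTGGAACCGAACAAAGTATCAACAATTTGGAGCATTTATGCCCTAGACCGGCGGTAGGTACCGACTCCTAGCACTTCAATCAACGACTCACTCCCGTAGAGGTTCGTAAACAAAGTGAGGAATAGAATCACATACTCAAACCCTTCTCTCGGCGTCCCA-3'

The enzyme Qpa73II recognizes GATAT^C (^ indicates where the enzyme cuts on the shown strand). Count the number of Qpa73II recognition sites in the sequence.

No occurrence of GATATC is present in the sequence.
Qpa73II does not cut: 0 sites.

0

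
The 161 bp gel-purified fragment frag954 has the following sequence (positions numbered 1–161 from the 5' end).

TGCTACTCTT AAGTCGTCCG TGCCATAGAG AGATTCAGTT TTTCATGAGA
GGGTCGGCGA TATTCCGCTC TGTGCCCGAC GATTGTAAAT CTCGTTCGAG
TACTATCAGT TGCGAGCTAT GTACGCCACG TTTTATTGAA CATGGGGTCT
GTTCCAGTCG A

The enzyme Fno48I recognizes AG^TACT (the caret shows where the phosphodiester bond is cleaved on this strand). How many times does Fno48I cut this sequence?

1

AGTACT occurs starting at position 99.
Fno48I cuts at 1 site.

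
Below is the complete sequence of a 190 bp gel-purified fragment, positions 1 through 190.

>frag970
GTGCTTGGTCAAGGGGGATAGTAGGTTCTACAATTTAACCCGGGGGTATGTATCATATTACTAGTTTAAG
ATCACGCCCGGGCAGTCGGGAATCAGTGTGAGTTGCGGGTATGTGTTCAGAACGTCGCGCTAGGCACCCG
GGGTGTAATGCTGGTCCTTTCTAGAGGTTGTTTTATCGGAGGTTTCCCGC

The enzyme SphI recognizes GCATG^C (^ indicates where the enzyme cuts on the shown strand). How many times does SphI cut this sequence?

No occurrence of GCATGC is present in the sequence.
SphI does not cut: 0 sites.

0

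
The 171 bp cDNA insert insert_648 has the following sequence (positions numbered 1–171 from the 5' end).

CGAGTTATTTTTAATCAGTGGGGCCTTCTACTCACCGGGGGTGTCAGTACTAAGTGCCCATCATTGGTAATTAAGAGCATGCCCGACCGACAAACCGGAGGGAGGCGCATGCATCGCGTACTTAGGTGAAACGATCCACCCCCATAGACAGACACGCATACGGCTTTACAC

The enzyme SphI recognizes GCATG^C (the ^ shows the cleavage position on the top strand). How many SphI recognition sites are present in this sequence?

2

GCATGC occurs starting at positions 77, 107.
SphI cuts at 2 sites.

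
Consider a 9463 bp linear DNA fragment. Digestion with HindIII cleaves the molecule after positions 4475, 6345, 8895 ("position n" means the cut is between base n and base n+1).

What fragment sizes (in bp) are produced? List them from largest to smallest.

Linear molecule, 3 cuts → 4 fragments:
  4475 − 0 = 4475 bp
  6345 − 4475 = 1870 bp
  8895 − 6345 = 2550 bp
  9463 − 8895 = 568 bp
Sorted largest to smallest: 4475, 2550, 1870, 568 bp.

4475, 2550, 1870, 568 bp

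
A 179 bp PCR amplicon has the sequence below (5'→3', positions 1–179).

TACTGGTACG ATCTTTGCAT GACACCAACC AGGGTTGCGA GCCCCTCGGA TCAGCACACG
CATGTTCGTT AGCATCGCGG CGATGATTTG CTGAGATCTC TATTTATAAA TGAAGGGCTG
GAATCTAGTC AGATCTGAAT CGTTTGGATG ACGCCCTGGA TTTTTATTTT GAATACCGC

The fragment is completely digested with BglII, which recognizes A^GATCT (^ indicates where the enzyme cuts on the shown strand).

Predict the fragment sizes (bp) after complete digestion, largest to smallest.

94, 48, 37 bp

BglII sites (AGATCT) start at positions 94, 131.
BglII cuts after the first base of each site, so after positions 94, 131.
Linear molecule, 2 cuts → 3 fragments:
  1–94 → 94 bp
  95–131 → 37 bp
  132–179 → 48 bp
Sorted largest to smallest: 94, 48, 37 bp.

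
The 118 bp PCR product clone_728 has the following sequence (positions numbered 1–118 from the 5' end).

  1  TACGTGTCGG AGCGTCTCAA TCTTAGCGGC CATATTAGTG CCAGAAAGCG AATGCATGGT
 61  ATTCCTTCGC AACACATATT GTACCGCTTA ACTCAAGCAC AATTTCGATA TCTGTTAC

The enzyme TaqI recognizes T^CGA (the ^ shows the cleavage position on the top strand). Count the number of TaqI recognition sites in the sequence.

TCGA occurs starting at position 105.
TaqI cuts at 1 site.

1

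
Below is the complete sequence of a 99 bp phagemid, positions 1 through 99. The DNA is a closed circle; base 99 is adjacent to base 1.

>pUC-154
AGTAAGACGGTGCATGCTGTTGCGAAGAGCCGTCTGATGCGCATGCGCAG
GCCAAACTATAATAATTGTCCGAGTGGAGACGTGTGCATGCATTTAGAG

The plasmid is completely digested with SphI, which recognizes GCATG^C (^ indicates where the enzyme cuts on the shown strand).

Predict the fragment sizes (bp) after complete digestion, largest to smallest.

SphI sites (GCATGC) start at positions 12, 41, 86.
SphI cuts after base 5 of each site (before the last base), so after positions 16, 45, 90.
Circular molecule, 3 cuts → 3 fragments:
  17–45 → 29 bp
  46–90 → 45 bp
  91–99 then 1–16 → 9 + 16 = 25 bp
Sorted largest to smallest: 45, 29, 25 bp.

45, 29, 25 bp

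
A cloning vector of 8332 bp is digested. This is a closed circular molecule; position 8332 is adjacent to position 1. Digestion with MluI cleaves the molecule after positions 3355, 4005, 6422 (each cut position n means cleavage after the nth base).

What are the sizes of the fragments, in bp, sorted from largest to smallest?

5265, 2417, 650 bp

Circular molecule, 3 cuts → 3 fragments:
  4005 − 3355 = 650 bp
  6422 − 4005 = 2417 bp
  wrap: 8332 − 6422 + 3355 = 5265 bp
Sorted largest to smallest: 5265, 2417, 650 bp.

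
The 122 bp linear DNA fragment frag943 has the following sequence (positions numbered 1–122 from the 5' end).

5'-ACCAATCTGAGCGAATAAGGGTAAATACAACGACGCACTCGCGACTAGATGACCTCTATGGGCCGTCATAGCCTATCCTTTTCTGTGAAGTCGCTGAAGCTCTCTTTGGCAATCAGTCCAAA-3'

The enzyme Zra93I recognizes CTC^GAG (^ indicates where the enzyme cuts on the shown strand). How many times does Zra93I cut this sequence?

No occurrence of CTCGAG is present in the sequence.
Zra93I does not cut: 0 sites.

0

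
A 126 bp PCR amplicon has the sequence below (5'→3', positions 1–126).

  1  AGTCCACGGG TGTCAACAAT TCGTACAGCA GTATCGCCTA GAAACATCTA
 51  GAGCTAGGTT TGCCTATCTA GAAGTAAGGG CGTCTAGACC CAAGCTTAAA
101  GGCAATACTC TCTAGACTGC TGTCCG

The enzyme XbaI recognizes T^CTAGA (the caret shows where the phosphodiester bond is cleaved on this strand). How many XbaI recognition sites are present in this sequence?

TCTAGA occurs starting at positions 47, 67, 83, 111.
XbaI cuts at 4 sites.

4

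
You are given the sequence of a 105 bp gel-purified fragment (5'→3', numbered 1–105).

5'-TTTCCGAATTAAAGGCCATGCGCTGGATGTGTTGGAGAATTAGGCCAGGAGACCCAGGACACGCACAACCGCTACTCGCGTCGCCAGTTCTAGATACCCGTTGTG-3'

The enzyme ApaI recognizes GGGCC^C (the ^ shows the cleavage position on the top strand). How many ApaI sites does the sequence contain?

No occurrence of GGGCCC is present in the sequence.
ApaI does not cut: 0 sites.

0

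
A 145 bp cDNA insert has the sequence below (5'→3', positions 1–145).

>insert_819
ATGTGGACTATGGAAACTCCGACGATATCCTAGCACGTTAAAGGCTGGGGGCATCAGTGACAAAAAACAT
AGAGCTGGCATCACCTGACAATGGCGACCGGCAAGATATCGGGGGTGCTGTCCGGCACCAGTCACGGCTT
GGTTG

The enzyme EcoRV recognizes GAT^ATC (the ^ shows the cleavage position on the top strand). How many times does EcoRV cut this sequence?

GATATC occurs starting at positions 24, 105.
EcoRV cuts at 2 sites.

2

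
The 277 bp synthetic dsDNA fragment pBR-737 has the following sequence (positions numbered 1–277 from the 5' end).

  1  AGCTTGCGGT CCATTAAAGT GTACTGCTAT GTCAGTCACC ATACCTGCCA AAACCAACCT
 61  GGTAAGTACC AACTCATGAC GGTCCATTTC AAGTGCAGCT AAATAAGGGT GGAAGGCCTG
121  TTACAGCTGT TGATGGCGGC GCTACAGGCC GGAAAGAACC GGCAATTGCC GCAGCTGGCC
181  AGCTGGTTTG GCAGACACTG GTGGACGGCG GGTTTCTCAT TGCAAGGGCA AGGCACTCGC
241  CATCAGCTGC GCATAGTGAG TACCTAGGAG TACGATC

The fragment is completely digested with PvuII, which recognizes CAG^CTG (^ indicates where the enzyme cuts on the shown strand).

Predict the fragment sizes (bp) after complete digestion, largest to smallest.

PvuII sites (CAGCTG) start at positions 124, 172, 180, 244.
PvuII cuts after base 3 of each site, so after positions 126, 174, 182, 246.
Linear molecule, 4 cuts → 5 fragments:
  1–126 → 126 bp
  127–174 → 48 bp
  175–182 → 8 bp
  183–246 → 64 bp
  247–277 → 31 bp
Sorted largest to smallest: 126, 64, 48, 31, 8 bp.

126, 64, 48, 31, 8 bp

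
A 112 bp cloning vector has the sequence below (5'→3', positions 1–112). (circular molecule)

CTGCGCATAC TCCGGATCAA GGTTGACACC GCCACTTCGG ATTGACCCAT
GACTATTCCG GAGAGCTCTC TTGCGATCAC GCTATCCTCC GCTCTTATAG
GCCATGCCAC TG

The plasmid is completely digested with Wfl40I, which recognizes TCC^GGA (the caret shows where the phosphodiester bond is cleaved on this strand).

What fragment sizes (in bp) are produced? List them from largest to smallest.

66, 46 bp

Wfl40I sites (TCCGGA) start at positions 11, 57.
Wfl40I cuts after base 3 of each site, so after positions 13, 59.
Circular molecule, 2 cuts → 2 fragments:
  14–59 → 46 bp
  60–112 then 1–13 → 53 + 13 = 66 bp
Sorted largest to smallest: 66, 46 bp.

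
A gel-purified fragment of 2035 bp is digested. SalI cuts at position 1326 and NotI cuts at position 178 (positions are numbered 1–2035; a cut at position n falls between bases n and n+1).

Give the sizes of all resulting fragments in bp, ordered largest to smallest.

1148, 709, 178 bp

Combined cut positions (sorted): 178, 1326.
Linear molecule, 2 cuts → 3 fragments:
  178 − 0 = 178 bp
  1326 − 178 = 1148 bp
  2035 − 1326 = 709 bp
Sorted largest to smallest: 1148, 709, 178 bp.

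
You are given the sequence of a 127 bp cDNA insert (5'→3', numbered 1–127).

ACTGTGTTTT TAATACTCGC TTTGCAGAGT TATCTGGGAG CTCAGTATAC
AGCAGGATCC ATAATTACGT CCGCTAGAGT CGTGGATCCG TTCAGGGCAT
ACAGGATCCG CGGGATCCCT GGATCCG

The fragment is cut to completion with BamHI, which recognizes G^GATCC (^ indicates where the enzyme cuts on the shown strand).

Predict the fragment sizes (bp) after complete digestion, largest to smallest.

BamHI sites (GGATCC) start at positions 55, 84, 104, 113, 121.
BamHI cuts after the first base of each site, so after positions 55, 84, 104, 113, 121.
Linear molecule, 5 cuts → 6 fragments:
  1–55 → 55 bp
  56–84 → 29 bp
  85–104 → 20 bp
  105–113 → 9 bp
  114–121 → 8 bp
  122–127 → 6 bp
Sorted largest to smallest: 55, 29, 20, 9, 8, 6 bp.

55, 29, 20, 9, 8, 6 bp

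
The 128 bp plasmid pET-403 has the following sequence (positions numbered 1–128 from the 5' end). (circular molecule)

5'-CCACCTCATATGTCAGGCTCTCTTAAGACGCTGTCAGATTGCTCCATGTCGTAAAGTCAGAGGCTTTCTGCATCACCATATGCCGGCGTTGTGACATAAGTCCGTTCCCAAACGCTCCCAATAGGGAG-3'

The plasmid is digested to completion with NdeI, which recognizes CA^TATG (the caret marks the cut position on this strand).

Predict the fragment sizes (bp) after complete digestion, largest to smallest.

70, 58 bp

NdeI sites (CATATG) start at positions 7, 77.
NdeI cuts after base 2 of each site, so after positions 8, 78.
Circular molecule, 2 cuts → 2 fragments:
  9–78 → 70 bp
  79–128 then 1–8 → 50 + 8 = 58 bp
Sorted largest to smallest: 70, 58 bp.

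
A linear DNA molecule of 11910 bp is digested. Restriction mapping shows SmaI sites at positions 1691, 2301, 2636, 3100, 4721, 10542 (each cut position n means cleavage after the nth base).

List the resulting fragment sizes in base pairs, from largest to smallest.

Linear molecule, 6 cuts → 7 fragments:
  1691 − 0 = 1691 bp
  2301 − 1691 = 610 bp
  2636 − 2301 = 335 bp
  3100 − 2636 = 464 bp
  4721 − 3100 = 1621 bp
  10542 − 4721 = 5821 bp
  11910 − 10542 = 1368 bp
Sorted largest to smallest: 5821, 1691, 1621, 1368, 610, 464, 335 bp.

5821, 1691, 1621, 1368, 610, 464, 335 bp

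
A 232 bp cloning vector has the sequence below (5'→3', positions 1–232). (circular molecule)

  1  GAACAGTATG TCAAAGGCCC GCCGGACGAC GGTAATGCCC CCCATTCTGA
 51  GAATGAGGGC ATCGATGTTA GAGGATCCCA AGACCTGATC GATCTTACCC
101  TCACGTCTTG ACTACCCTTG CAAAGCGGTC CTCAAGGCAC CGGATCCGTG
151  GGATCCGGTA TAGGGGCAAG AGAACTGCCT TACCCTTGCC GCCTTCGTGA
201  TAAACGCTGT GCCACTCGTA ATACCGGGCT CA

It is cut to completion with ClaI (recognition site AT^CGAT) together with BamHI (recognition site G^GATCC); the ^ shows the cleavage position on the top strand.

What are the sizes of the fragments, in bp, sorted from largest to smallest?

ClaI sites (ATCGAT) start at positions 61, 88.
ClaI cuts after base 2 of each site, so after positions 62, 89.
BamHI sites (GGATCC) start at positions 73, 142, 151.
BamHI cuts after the first base of each site, so after positions 73, 142, 151.
Combined cut positions: 62, 73, 89, 142, 151.
Circular molecule, 5 cuts → 5 fragments:
  63–73 → 11 bp
  74–89 → 16 bp
  90–142 → 53 bp
  143–151 → 9 bp
  152–232 then 1–62 → 81 + 62 = 143 bp
Sorted largest to smallest: 143, 53, 16, 11, 9 bp.

143, 53, 16, 11, 9 bp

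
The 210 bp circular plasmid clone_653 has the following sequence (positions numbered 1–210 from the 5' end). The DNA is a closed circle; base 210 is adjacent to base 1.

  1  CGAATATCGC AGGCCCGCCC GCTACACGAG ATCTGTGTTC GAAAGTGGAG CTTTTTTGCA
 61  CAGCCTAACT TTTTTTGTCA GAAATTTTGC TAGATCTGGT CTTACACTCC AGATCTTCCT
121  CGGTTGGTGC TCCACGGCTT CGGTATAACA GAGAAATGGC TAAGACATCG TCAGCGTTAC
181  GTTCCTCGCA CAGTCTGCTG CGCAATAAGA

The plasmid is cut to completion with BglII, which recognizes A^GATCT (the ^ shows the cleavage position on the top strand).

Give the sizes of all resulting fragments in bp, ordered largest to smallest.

BglII sites (AGATCT) start at positions 29, 92, 111.
BglII cuts after the first base of each site, so after positions 29, 92, 111.
Circular molecule, 3 cuts → 3 fragments:
  30–92 → 63 bp
  93–111 → 19 bp
  112–210 then 1–29 → 99 + 29 = 128 bp
Sorted largest to smallest: 128, 63, 19 bp.

128, 63, 19 bp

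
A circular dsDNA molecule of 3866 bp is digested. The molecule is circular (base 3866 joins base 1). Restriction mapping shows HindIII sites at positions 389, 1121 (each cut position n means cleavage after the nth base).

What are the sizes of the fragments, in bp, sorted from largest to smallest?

Circular molecule, 2 cuts → 2 fragments:
  1121 − 389 = 732 bp
  wrap: 3866 − 1121 + 389 = 3134 bp
Sorted largest to smallest: 3134, 732 bp.

3134, 732 bp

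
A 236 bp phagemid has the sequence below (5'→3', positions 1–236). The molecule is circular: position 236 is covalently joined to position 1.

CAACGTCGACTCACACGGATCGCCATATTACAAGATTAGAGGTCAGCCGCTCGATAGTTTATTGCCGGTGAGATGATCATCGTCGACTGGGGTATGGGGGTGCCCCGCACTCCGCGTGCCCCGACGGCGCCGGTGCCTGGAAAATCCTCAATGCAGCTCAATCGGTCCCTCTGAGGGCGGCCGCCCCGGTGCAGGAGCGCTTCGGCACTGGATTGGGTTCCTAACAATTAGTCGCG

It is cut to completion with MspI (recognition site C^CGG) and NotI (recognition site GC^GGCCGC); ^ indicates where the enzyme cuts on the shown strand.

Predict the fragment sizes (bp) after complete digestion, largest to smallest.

MspI sites (CCGG) start at positions 65, 130, 186.
MspI cuts after the first base of each site, so after positions 65, 130, 186.
The NotI site (GCGGCCGC) starts at position 177.
NotI cuts after base 2 of each site, so after position 178.
Combined cut positions: 65, 130, 178, 186.
Circular molecule, 4 cuts → 4 fragments:
  66–130 → 65 bp
  131–178 → 48 bp
  179–186 → 8 bp
  187–236 then 1–65 → 50 + 65 = 115 bp
Sorted largest to smallest: 115, 65, 48, 8 bp.

115, 65, 48, 8 bp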